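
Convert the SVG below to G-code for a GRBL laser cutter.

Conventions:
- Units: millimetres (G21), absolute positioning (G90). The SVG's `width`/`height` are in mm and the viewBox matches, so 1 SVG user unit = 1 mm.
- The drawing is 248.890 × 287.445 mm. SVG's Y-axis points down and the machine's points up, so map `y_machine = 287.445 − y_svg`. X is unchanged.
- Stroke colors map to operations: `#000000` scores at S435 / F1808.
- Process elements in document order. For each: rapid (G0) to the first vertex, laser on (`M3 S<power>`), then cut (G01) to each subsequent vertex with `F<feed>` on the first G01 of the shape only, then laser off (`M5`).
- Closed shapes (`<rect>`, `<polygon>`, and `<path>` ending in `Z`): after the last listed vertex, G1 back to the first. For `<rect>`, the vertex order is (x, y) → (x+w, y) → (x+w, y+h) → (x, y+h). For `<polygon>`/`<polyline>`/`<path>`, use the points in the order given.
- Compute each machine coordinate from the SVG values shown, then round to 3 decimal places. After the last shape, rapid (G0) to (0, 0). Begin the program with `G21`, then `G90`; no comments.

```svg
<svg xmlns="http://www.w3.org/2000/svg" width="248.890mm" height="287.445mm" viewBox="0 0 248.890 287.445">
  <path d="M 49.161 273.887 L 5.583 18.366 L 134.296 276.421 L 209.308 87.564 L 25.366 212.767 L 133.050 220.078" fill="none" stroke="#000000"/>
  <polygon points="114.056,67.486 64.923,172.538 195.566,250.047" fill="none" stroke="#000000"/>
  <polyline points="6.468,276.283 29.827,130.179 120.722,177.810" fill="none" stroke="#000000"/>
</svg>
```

G21
G90
G0 X49.161 Y13.558
M3 S435
G01 X5.583 Y269.079 F1808
G01 X134.296 Y11.024
G01 X209.308 Y199.881
G01 X25.366 Y74.678
G01 X133.050 Y67.367
M5
G0 X114.056 Y219.959
M3 S435
G01 X64.923 Y114.907 F1808
G01 X195.566 Y37.398
G01 X114.056 Y219.959
M5
G0 X6.468 Y11.162
M3 S435
G01 X29.827 Y157.266 F1808
G01 X120.722 Y109.635
M5
G0 X0.000 Y0.000

viewBox `0 0 248.890 287.445` with mm width/height → 1 unit = 1 mm. Flip: y_m = 287.445 − y_svg.

**Shape 1** — `<path>` open polyline, stroke `#000000` → score (S435, F1808). Machine vertices: (49.161,13.558) → (5.583,269.079) → (134.296,11.024) → (209.308,199.881) → (25.366,74.678) → (133.050,67.367). Open path.

**Shape 2** — `<polygon>` closed polygon, stroke `#000000` → score (S435, F1808). Machine vertices: (114.056,219.959) → (64.923,114.907) → (195.566,37.398) → (114.056,219.959). Closed: final G1 returns to the first vertex.

**Shape 3** — `<polyline>` open polyline, stroke `#000000` → score (S435, F1808). Machine vertices: (6.468,11.162) → (29.827,157.266) → (120.722,109.635). Open path.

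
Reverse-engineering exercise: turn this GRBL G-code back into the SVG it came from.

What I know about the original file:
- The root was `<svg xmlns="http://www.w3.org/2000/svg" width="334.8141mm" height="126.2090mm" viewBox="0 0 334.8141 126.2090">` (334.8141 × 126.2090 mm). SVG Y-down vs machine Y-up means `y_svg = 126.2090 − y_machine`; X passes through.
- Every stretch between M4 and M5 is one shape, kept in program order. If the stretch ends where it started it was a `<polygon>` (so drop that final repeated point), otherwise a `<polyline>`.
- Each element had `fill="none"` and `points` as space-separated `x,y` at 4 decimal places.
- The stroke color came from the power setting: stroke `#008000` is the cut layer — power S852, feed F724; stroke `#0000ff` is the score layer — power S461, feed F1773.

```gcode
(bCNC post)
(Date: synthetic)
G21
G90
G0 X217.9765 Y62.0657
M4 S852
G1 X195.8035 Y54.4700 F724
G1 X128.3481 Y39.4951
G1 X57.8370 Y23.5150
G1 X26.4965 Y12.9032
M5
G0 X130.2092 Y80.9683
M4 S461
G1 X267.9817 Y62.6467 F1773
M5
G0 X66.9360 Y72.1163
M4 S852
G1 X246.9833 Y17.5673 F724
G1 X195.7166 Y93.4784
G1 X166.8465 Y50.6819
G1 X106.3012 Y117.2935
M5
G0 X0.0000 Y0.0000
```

Each laser-on run becomes one SVG element. Flip Y back into SVG space with y_svg = 126.2090 − y_machine.

Run 1: S852 ⇒ cut layer `#008000`. The run is open, so emit a `<polyline>` with points (Y-flipped): 217.9765,64.1433 195.8035,71.7390 128.3481,86.7139 57.8370,102.6940 26.4965,113.3058.

Run 2: the run's S461 means `#0000ff` (score). The run is open, so emit a `<polyline>` with points (Y-flipped): 130.2092,45.2407 267.9817,63.5623.

Run 3: the run's S852 means `#008000` (cut). The run is open, so emit a `<polyline>` with points (Y-flipped): 66.9360,54.0927 246.9833,108.6417 195.7166,32.7306 166.8465,75.5271 106.3012,8.9155.

<svg xmlns="http://www.w3.org/2000/svg" width="334.8141mm" height="126.2090mm" viewBox="0 0 334.8141 126.2090">
  <polyline points="217.9765,64.1433 195.8035,71.7390 128.3481,86.7139 57.8370,102.6940 26.4965,113.3058" fill="none" stroke="#008000"/>
  <polyline points="130.2092,45.2407 267.9817,63.5623" fill="none" stroke="#0000ff"/>
  <polyline points="66.9360,54.0927 246.9833,108.6417 195.7166,32.7306 166.8465,75.5271 106.3012,8.9155" fill="none" stroke="#008000"/>
</svg>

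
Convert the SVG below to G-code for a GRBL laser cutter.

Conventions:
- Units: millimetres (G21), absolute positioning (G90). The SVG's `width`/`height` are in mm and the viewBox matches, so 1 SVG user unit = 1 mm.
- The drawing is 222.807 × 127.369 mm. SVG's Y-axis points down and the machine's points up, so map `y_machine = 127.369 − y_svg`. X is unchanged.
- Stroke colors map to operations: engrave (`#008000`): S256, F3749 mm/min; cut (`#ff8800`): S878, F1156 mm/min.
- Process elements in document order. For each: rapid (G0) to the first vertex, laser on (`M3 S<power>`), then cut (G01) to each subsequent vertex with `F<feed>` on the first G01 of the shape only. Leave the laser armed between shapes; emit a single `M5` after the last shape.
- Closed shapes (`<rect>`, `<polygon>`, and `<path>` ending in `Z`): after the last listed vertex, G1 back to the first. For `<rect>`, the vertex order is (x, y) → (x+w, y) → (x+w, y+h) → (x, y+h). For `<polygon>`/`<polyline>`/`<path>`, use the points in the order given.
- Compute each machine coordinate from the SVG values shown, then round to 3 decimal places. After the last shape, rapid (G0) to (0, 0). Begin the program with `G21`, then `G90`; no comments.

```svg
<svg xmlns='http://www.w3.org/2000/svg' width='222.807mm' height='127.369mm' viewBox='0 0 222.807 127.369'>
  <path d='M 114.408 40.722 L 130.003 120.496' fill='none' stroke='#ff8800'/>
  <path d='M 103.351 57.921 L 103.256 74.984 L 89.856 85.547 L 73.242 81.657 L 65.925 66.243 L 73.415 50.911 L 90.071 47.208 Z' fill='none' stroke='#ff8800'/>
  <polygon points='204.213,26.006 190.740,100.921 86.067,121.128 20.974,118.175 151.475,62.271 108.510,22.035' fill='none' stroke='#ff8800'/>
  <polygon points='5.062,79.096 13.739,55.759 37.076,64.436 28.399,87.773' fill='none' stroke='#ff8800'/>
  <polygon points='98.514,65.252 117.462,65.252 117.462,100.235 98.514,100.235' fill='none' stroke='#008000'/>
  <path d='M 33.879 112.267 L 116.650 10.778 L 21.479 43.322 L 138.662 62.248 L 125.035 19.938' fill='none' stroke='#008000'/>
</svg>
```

G21
G90
G0 X114.408 Y86.647
M3 S878
G01 X130.003 Y6.873 F1156
G0 X103.351 Y69.448
M3 S878
G01 X103.256 Y52.385 F1156
G01 X89.856 Y41.822
G01 X73.242 Y45.712
G01 X65.925 Y61.126
G01 X73.415 Y76.458
G01 X90.071 Y80.161
G01 X103.351 Y69.448
G0 X204.213 Y101.363
M3 S878
G01 X190.740 Y26.448 F1156
G01 X86.067 Y6.241
G01 X20.974 Y9.194
G01 X151.475 Y65.098
G01 X108.510 Y105.334
G01 X204.213 Y101.363
G0 X5.062 Y48.273
M3 S878
G01 X13.739 Y71.610 F1156
G01 X37.076 Y62.933
G01 X28.399 Y39.596
G01 X5.062 Y48.273
G0 X98.514 Y62.117
M3 S256
G01 X117.462 Y62.117 F3749
G01 X117.462 Y27.134
G01 X98.514 Y27.134
G01 X98.514 Y62.117
G0 X33.879 Y15.102
M3 S256
G01 X116.650 Y116.591 F3749
G01 X21.479 Y84.047
G01 X138.662 Y65.121
G01 X125.035 Y107.431
M5
G0 X0.000 Y0.000

Since the viewBox matches the mm dimensions, user units are millimetres directly. The only transform is the Y-flip y_m = 127.369 − y_svg.

Shape 1 is a line segment drawn with `<path>`. Its stroke #ff8800 means cut at S878, F1156. After flipping Y the toolpath is (114.408,86.647) → (130.003,6.873).

Shape 2 is a regular polygon drawn with `<path>`. Its stroke #ff8800 means cut at S878, F1156. After flipping Y the toolpath is (103.351,69.448) → (103.256,52.385) → (89.856,41.822) → (73.242,45.712) → (65.925,61.126) → (73.415,76.458) → (90.071,80.161) → (103.351,69.448), returning to the start.

Shape 3 is a closed polygon drawn with `<polygon>`. Its stroke #ff8800 means cut at S878, F1156. After flipping Y the toolpath is (204.213,101.363) → (190.740,26.448) → (86.067,6.241) → (20.974,9.194) → (151.475,65.098) → (108.510,105.334) → (204.213,101.363), returning to the start.

Shape 4 is a regular polygon drawn with `<polygon>`. Its stroke #ff8800 means cut at S878, F1156. After flipping Y the toolpath is (5.062,48.273) → (13.739,71.610) → (37.076,62.933) → (28.399,39.596) → (5.062,48.273), returning to the start.

Shape 5 is a rectangle drawn with `<polygon>`. Its stroke #008000 means engrave at S256, F3749. After flipping Y the toolpath is (98.514,62.117) → (117.462,62.117) → (117.462,27.134) → (98.514,27.134) → (98.514,62.117), returning to the start.

Shape 6 is a open polyline drawn with `<path>`. Its stroke #008000 means engrave at S256, F3749. After flipping Y the toolpath is (33.879,15.102) → (116.650,116.591) → (21.479,84.047) → (138.662,65.121) → (125.035,107.431).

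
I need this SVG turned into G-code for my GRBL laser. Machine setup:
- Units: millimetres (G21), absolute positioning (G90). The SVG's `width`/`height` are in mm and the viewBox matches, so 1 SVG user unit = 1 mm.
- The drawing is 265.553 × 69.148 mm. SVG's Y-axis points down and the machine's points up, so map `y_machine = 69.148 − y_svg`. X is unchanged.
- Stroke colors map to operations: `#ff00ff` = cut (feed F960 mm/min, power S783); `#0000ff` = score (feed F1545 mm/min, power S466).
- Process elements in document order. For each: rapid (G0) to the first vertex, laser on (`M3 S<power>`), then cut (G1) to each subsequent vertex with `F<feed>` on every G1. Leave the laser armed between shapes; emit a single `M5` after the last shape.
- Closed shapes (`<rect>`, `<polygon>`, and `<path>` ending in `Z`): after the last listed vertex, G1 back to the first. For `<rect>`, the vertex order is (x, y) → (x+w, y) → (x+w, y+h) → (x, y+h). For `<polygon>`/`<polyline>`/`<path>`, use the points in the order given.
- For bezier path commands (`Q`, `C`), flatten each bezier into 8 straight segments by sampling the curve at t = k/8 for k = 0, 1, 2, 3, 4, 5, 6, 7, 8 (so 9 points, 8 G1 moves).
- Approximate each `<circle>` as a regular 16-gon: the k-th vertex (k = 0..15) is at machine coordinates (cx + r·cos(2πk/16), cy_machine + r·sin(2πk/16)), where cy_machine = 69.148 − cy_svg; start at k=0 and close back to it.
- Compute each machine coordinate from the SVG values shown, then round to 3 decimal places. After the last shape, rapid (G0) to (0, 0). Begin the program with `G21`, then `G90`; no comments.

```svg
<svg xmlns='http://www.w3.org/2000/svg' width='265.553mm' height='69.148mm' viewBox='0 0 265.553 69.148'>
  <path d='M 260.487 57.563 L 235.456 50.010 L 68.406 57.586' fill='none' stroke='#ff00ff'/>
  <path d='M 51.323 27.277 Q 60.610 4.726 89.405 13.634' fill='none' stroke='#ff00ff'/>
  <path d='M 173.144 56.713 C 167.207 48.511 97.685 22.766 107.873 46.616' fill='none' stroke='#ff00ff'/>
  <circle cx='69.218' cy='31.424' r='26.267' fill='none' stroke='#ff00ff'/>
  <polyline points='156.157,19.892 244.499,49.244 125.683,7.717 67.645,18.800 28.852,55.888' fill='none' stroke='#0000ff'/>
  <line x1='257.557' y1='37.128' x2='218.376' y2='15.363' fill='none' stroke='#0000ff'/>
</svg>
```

viewBox `0 0 265.553 69.148` with mm width/height → 1 unit = 1 mm. Flip: y_m = 69.148 − y_svg.

**Shape 1** — `<path>` open polyline, stroke `#ff00ff` → cut (S783, F960). Machine vertices: (260.487,11.585) → (235.456,19.138) → (68.406,11.562). Open path.

**Shape 2** — `<path>` quadratic bezier, stroke `#ff00ff` → cut (S783, F960). Control points (SVG): P0=(51.323,27.277), P1=(60.610,4.726), P2=(89.405,13.634); sampled at t=k/8. Machine vertices: (51.323,41.871) → (53.950,47.017) → (57.186,51.180) → (61.032,54.360) → (65.487,56.557) → (70.552,57.771) → (76.227,58.002) → (82.511,57.249) → (89.405,55.514). Open path.

**Shape 3** — `<path>` cubic bezier, stroke `#ff00ff` → cut (S783, F960). Control points (SVG): P0=(173.144,56.713), P1=(167.207,48.511), P2=(97.685,22.766), P3=(107.873,46.616); sampled at t=k/8. Machine vertices: (173.144,12.435) → (168.217,16.202) → (159.008,20.827) → (147.197,25.523) → (134.462,29.503) → (122.483,31.981) → (112.939,32.169) → (107.509,29.282) → (107.873,22.532). Open path.

**Shape 4** — `<circle>` circle, stroke `#ff00ff` → cut (S783, F960). Machine vertices: (95.485,37.724) → (93.486,47.776) → (87.792,56.298) → (79.270,61.992) → (69.218,63.991) → (59.166,61.992) → (50.644,56.298) → (44.950,47.776) → (42.951,37.724) → (44.950,27.672) → (50.644,19.150) → (59.166,13.456) → (69.218,11.457) → (79.270,13.456) → (87.792,19.150) → (93.486,27.672) → (95.485,37.724). Closed: final G1 returns to the first vertex.

**Shape 5** — `<polyline>` open polyline, stroke `#0000ff` → score (S466, F1545). Machine vertices: (156.157,49.256) → (244.499,19.904) → (125.683,61.431) → (67.645,50.348) → (28.852,13.260). Open path.

**Shape 6** — `<line>` line segment, stroke `#0000ff` → score (S466, F1545). Machine vertices: (257.557,32.020) → (218.376,53.785). Open path.

G21
G90
G0 X260.487 Y11.585
M3 S783
G1 X235.456 Y19.138 F960
G1 X68.406 Y11.562 F960
G0 X51.323 Y41.871
M3 S783
G1 X53.950 Y47.017 F960
G1 X57.186 Y51.180 F960
G1 X61.032 Y54.360 F960
G1 X65.487 Y56.557 F960
G1 X70.552 Y57.771 F960
G1 X76.227 Y58.002 F960
G1 X82.511 Y57.249 F960
G1 X89.405 Y55.514 F960
G0 X173.144 Y12.435
M3 S783
G1 X168.217 Y16.202 F960
G1 X159.008 Y20.827 F960
G1 X147.197 Y25.523 F960
G1 X134.462 Y29.503 F960
G1 X122.483 Y31.981 F960
G1 X112.939 Y32.169 F960
G1 X107.509 Y29.282 F960
G1 X107.873 Y22.532 F960
G0 X95.485 Y37.724
M3 S783
G1 X93.486 Y47.776 F960
G1 X87.792 Y56.298 F960
G1 X79.270 Y61.992 F960
G1 X69.218 Y63.991 F960
G1 X59.166 Y61.992 F960
G1 X50.644 Y56.298 F960
G1 X44.950 Y47.776 F960
G1 X42.951 Y37.724 F960
G1 X44.950 Y27.672 F960
G1 X50.644 Y19.150 F960
G1 X59.166 Y13.456 F960
G1 X69.218 Y11.457 F960
G1 X79.270 Y13.456 F960
G1 X87.792 Y19.150 F960
G1 X93.486 Y27.672 F960
G1 X95.485 Y37.724 F960
G0 X156.157 Y49.256
M3 S466
G1 X244.499 Y19.904 F1545
G1 X125.683 Y61.431 F1545
G1 X67.645 Y50.348 F1545
G1 X28.852 Y13.260 F1545
G0 X257.557 Y32.020
M3 S466
G1 X218.376 Y53.785 F1545
M5
G0 X0.000 Y0.000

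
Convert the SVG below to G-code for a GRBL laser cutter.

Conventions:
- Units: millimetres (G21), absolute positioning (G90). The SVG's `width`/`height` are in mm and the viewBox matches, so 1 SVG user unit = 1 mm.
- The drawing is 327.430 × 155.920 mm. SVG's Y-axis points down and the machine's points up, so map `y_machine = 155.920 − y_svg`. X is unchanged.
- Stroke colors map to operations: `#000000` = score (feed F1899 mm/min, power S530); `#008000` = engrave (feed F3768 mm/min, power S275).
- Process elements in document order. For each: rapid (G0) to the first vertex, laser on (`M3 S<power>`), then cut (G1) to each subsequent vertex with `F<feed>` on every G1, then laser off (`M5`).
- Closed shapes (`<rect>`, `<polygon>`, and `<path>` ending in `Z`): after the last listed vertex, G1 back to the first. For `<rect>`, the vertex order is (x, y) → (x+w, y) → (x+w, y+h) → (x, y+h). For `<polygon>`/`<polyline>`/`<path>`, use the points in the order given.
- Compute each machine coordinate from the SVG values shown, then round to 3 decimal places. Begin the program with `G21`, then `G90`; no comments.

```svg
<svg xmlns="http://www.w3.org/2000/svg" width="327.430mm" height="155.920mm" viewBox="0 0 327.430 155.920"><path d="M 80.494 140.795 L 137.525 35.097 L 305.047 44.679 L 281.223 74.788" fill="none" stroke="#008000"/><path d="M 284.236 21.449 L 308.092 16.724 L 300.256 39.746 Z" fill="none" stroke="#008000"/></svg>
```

G21
G90
G0 X80.494 Y15.125
M3 S275
G1 X137.525 Y120.823 F3768
G1 X305.047 Y111.241 F3768
G1 X281.223 Y81.132 F3768
M5
G0 X284.236 Y134.471
M3 S275
G1 X308.092 Y139.196 F3768
G1 X300.256 Y116.174 F3768
G1 X284.236 Y134.471 F3768
M5

1 u = 1 mm; y_m = 155.920 − y.

[1] `<path>` open polyline, #008000→engrave S275 F3768: (80.494,15.125) → (137.525,120.823) → (305.047,111.241) → (281.223,81.132)

[2] `<path>` regular polygon, #008000→engrave S275 F3768: (284.236,134.471) → (308.092,139.196) → (300.256,116.174) → (284.236,134.471) (closed)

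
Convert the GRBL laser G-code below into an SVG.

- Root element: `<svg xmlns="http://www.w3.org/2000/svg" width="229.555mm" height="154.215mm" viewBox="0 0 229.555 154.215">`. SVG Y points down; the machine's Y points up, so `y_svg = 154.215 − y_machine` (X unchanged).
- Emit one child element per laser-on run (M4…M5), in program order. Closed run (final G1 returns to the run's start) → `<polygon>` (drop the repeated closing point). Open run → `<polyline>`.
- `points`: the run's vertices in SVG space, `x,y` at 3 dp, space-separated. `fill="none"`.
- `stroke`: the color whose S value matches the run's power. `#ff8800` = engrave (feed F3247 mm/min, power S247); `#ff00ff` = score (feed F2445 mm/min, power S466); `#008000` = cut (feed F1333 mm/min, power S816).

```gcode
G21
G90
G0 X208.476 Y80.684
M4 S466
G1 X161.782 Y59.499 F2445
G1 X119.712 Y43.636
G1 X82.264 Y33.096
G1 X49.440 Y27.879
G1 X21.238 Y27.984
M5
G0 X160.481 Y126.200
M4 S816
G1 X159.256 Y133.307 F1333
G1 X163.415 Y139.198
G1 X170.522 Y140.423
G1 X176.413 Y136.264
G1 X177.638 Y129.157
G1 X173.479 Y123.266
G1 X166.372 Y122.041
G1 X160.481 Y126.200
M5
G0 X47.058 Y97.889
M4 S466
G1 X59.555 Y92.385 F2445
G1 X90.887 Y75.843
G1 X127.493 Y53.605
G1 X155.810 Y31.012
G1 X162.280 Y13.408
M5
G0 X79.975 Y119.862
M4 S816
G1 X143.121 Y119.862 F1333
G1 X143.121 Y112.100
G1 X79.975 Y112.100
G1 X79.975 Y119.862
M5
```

Machine Y-up, SVG Y-down with viewBox height 154.215, so y_svg = 154.215 − y_machine; X carries over.

Run 1: S466 ⇒ score layer `#ff00ff`. The run is open, so emit a `<polyline>` with points (Y-flipped): 208.476,73.531 161.782,94.716 119.712,110.579 82.264,121.119 49.440,126.336 21.238,126.231.

Run 2: S816 ⇒ cut layer `#008000`. The run returns to its start, so emit a `<polygon>` with points (Y-flipped): 160.481,28.015 159.256,20.908 163.415,15.017 170.522,13.792 176.413,17.951 177.638,25.058 173.479,30.949 166.372,32.174.

Run 3: power S466 maps to stroke `#ff00ff` (score). The run is open, so emit a `<polyline>` with points (Y-flipped): 47.058,56.326 59.555,61.830 90.887,78.372 127.493,100.610 155.810,123.203 162.280,140.807.

Run 4: S816 ⇒ cut layer `#008000`. The run returns to its start, so emit a `<polygon>` with points (Y-flipped): 79.975,34.353 143.121,34.353 143.121,42.115 79.975,42.115.

<svg xmlns="http://www.w3.org/2000/svg" width="229.555mm" height="154.215mm" viewBox="0 0 229.555 154.215">
  <polyline points="208.476,73.531 161.782,94.716 119.712,110.579 82.264,121.119 49.440,126.336 21.238,126.231" fill="none" stroke="#ff00ff"/>
  <polygon points="160.481,28.015 159.256,20.908 163.415,15.017 170.522,13.792 176.413,17.951 177.638,25.058 173.479,30.949 166.372,32.174" fill="none" stroke="#008000"/>
  <polyline points="47.058,56.326 59.555,61.830 90.887,78.372 127.493,100.610 155.810,123.203 162.280,140.807" fill="none" stroke="#ff00ff"/>
  <polygon points="79.975,34.353 143.121,34.353 143.121,42.115 79.975,42.115" fill="none" stroke="#008000"/>
</svg>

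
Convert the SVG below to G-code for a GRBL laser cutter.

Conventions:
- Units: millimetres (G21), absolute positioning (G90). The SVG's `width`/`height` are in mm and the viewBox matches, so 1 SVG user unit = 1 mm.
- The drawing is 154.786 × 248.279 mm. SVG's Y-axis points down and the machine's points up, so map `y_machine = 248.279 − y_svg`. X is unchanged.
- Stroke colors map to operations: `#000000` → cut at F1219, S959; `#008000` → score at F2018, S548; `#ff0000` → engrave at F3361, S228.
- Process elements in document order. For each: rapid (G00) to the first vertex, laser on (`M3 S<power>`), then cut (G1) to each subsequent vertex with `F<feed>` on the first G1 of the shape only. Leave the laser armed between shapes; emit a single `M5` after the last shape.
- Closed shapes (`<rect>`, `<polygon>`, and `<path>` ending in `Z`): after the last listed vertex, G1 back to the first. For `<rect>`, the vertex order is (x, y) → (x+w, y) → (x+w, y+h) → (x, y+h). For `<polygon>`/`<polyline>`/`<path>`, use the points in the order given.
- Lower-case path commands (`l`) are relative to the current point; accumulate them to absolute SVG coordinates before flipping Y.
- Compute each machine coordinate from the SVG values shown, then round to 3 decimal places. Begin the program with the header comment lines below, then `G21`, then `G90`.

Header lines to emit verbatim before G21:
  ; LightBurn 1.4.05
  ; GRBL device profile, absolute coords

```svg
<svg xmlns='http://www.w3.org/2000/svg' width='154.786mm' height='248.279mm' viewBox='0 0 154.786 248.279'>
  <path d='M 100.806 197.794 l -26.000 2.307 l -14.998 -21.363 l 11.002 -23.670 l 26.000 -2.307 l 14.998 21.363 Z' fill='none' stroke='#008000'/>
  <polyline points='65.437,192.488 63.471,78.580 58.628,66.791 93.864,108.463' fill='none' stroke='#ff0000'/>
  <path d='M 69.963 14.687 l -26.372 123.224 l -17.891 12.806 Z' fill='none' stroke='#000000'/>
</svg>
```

; LightBurn 1.4.05
; GRBL device profile, absolute coords
G21
G90
G00 X100.806 Y50.485
M3 S548
G1 X74.806 Y48.178 F2018
G1 X59.808 Y69.541
G1 X70.810 Y93.211
G1 X96.810 Y95.518
G1 X111.808 Y74.155
G1 X100.806 Y50.485
G00 X65.437 Y55.791
M3 S228
G1 X63.471 Y169.699 F3361
G1 X58.628 Y181.488
G1 X93.864 Y139.816
G00 X69.963 Y233.592
M3 S959
G1 X43.591 Y110.368 F1219
G1 X25.700 Y97.562
G1 X69.963 Y233.592
M5

viewBox `0 0 154.786 248.279` with mm width/height → 1 unit = 1 mm. Flip: y_m = 248.279 − y_svg.

**Shape 1** — `<path>` regular polygon, stroke `#008000` → score (S548, F2018). Machine vertices: (100.806,50.485) → (74.806,48.178) → (59.808,69.541) → (70.810,93.211) → (96.810,95.518) → (111.808,74.155) → (100.806,50.485). Closed: final G1 returns to the first vertex.

**Shape 2** — `<polyline>` open polyline, stroke `#ff0000` → engrave (S228, F3361). Machine vertices: (65.437,55.791) → (63.471,169.699) → (58.628,181.488) → (93.864,139.816). Open path.

**Shape 3** — `<path>` closed polygon, stroke `#000000` → cut (S959, F1219). Machine vertices: (69.963,233.592) → (43.591,110.368) → (25.700,97.562) → (69.963,233.592). Closed: final G1 returns to the first vertex.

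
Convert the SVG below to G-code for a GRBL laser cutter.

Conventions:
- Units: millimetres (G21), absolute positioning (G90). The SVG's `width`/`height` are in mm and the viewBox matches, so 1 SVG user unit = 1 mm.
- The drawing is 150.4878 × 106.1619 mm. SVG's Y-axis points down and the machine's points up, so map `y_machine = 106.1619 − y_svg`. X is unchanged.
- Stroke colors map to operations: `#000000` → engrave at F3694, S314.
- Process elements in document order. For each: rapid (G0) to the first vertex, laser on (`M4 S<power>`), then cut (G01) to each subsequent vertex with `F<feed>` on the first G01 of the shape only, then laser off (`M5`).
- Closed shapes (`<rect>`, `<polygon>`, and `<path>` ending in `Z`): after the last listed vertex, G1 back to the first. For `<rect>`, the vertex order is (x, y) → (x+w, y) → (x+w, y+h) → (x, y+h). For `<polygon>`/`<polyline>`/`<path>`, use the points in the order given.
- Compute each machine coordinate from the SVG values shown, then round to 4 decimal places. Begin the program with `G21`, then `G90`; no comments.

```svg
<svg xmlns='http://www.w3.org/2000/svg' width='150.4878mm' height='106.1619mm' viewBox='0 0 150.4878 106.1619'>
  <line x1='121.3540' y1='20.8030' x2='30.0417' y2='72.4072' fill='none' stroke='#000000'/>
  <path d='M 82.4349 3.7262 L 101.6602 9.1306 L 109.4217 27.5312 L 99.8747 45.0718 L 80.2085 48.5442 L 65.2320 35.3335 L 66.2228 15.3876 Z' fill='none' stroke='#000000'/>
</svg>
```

Since the viewBox matches the mm dimensions, user units are millimetres directly. The only transform is the Y-flip y_m = 106.1619 − y_svg.

Shape 1 is a line segment drawn with `<line>`. Its stroke #000000 means engrave at S314, F3694. After flipping Y the toolpath is (121.3540,85.3589) → (30.0417,33.7547).

Shape 2 is a regular polygon drawn with `<path>`. Its stroke #000000 means engrave at S314, F3694. After flipping Y the toolpath is (82.4349,102.4357) → (101.6602,97.0313) → (109.4217,78.6307) → (99.8747,61.0901) → (80.2085,57.6177) → (65.2320,70.8284) → (66.2228,90.7743) → (82.4349,102.4357), returning to the start.

G21
G90
G0 X121.3540 Y85.3589
M4 S314
G01 X30.0417 Y33.7547 F3694
M5
G0 X82.4349 Y102.4357
M4 S314
G01 X101.6602 Y97.0313 F3694
G01 X109.4217 Y78.6307
G01 X99.8747 Y61.0901
G01 X80.2085 Y57.6177
G01 X65.2320 Y70.8284
G01 X66.2228 Y90.7743
G01 X82.4349 Y102.4357
M5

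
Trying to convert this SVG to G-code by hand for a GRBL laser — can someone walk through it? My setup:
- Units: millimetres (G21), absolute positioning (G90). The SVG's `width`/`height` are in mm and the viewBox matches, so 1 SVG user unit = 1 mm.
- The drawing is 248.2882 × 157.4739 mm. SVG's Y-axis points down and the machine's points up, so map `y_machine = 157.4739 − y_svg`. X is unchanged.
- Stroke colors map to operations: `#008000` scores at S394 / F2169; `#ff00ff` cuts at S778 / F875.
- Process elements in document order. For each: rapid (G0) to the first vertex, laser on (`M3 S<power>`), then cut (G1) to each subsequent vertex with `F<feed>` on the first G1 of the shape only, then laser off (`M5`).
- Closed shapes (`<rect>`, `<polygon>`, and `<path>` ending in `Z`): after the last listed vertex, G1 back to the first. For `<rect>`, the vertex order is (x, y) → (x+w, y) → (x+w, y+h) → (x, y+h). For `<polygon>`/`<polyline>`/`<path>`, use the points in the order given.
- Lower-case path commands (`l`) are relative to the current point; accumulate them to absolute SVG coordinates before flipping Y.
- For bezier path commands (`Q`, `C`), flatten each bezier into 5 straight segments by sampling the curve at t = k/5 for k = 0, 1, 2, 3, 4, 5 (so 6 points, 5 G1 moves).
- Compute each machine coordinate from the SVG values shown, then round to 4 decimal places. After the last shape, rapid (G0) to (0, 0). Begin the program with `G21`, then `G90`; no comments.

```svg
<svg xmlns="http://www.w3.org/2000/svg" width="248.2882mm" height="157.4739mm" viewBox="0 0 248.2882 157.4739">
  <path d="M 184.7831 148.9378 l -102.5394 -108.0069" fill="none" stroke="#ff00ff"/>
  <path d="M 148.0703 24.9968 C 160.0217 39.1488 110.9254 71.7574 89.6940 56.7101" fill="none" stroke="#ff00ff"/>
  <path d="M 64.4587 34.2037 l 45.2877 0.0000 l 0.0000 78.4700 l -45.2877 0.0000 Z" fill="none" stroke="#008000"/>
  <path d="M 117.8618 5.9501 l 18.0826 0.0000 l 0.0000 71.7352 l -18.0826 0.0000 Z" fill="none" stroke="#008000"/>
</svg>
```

viewBox `0 0 248.2882 157.4739` with mm width/height → 1 unit = 1 mm. Flip: y_m = 157.4739 − y_svg.

**Shape 1** — `<path>` line segment, stroke `#ff00ff` → cut (S778, F875). Machine vertices: (184.7831,8.5361) → (82.2437,116.5430). Open path.

**Shape 2** — `<path>` cubic bezier, stroke `#ff00ff` → cut (S778, F875). Control points (SVG): P0=(148.0703,24.9968), P1=(160.0217,39.1488), P2=(110.9254,71.7574), P3=(89.6940,56.7101); sampled at t=k/5. Machine vertices: (148.0703,132.4771) → (148.6267,122.3000) → (138.7995,110.8667) → (122.8564,101.3507) → (105.0653,96.9252) → (89.6940,100.7638). Open path.

**Shape 3** — `<path>` rectangle, stroke `#008000` → score (S394, F2169). Machine vertices: (64.4587,123.2702) → (109.7464,123.2702) → (109.7464,44.8002) → (64.4587,44.8002) → (64.4587,123.2702). Closed: final G1 returns to the first vertex.

**Shape 4** — `<path>` rectangle, stroke `#008000` → score (S394, F2169). Machine vertices: (117.8618,151.5238) → (135.9444,151.5238) → (135.9444,79.7886) → (117.8618,79.7886) → (117.8618,151.5238). Closed: final G1 returns to the first vertex.

G21
G90
G0 X184.7831 Y8.5361
M3 S778
G1 X82.2437 Y116.5430 F875
M5
G0 X148.0703 Y132.4771
M3 S778
G1 X148.6267 Y122.3000 F875
G1 X138.7995 Y110.8667
G1 X122.8564 Y101.3507
G1 X105.0653 Y96.9252
G1 X89.6940 Y100.7638
M5
G0 X64.4587 Y123.2702
M3 S394
G1 X109.7464 Y123.2702 F2169
G1 X109.7464 Y44.8002
G1 X64.4587 Y44.8002
G1 X64.4587 Y123.2702
M5
G0 X117.8618 Y151.5238
M3 S394
G1 X135.9444 Y151.5238 F2169
G1 X135.9444 Y79.7886
G1 X117.8618 Y79.7886
G1 X117.8618 Y151.5238
M5
G0 X0.0000 Y0.0000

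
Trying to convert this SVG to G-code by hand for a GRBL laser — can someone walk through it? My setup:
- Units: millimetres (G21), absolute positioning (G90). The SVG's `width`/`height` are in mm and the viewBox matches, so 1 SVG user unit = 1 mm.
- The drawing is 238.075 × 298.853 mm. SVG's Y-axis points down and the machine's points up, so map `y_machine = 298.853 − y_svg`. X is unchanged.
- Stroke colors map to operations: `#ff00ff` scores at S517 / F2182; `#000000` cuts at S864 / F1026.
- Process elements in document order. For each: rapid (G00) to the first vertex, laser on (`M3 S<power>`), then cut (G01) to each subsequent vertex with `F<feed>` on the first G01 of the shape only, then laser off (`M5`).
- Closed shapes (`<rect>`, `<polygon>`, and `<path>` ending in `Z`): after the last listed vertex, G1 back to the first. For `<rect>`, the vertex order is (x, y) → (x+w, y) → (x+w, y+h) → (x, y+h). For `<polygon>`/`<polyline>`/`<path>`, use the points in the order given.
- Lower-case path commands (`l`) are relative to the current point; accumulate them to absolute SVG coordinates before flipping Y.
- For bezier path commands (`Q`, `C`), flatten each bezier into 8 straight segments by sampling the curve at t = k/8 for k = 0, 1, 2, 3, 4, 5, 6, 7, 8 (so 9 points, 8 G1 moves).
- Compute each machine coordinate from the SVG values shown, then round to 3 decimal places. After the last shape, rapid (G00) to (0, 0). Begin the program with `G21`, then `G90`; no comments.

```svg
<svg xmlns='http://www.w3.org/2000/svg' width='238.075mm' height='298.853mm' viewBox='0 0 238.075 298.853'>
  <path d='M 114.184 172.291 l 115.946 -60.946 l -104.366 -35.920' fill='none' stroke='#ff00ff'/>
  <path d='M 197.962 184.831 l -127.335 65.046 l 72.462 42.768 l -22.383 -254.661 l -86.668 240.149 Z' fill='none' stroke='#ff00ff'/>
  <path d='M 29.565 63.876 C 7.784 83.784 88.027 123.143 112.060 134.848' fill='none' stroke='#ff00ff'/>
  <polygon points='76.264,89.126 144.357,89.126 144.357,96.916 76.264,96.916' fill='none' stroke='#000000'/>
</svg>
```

1 u = 1 mm; y_m = 298.853 − y.

[1] `<path>` open polyline, #ff00ff→score S517 F2182: (114.184,126.562) → (230.130,187.508) → (125.764,223.428)

[2] `<path>` closed polygon, #ff00ff→score S517 F2182: (197.962,114.022) → (70.627,48.976) → (143.089,6.208) → (120.706,260.869) → (34.038,20.720) → (197.962,114.022) (closed)

[3] `<path>` cubic bezier, #ff00ff→score S517 F2182: (29.565,234.977) → (25.870,226.692) → (29.886,217.135) → (39.758,206.859) → (53.632,196.415) → (69.654,186.356) → (85.968,177.233) → (100.722,169.599) → (112.060,164.005)

[4] `<polygon>` rectangle, #000000→cut S864 F1026: (76.264,209.727) → (144.357,209.727) → (144.357,201.937) → (76.264,201.937) → (76.264,209.727) (closed)

G21
G90
G00 X114.184 Y126.562
M3 S517
G01 X230.130 Y187.508 F2182
G01 X125.764 Y223.428
M5
G00 X197.962 Y114.022
M3 S517
G01 X70.627 Y48.976 F2182
G01 X143.089 Y6.208
G01 X120.706 Y260.869
G01 X34.038 Y20.720
G01 X197.962 Y114.022
M5
G00 X29.565 Y234.977
M3 S517
G01 X25.870 Y226.692 F2182
G01 X29.886 Y217.135
G01 X39.758 Y206.859
G01 X53.632 Y196.415
G01 X69.654 Y186.356
G01 X85.968 Y177.233
G01 X100.722 Y169.599
G01 X112.060 Y164.005
M5
G00 X76.264 Y209.727
M3 S864
G01 X144.357 Y209.727 F1026
G01 X144.357 Y201.937
G01 X76.264 Y201.937
G01 X76.264 Y209.727
M5
G00 X0.000 Y0.000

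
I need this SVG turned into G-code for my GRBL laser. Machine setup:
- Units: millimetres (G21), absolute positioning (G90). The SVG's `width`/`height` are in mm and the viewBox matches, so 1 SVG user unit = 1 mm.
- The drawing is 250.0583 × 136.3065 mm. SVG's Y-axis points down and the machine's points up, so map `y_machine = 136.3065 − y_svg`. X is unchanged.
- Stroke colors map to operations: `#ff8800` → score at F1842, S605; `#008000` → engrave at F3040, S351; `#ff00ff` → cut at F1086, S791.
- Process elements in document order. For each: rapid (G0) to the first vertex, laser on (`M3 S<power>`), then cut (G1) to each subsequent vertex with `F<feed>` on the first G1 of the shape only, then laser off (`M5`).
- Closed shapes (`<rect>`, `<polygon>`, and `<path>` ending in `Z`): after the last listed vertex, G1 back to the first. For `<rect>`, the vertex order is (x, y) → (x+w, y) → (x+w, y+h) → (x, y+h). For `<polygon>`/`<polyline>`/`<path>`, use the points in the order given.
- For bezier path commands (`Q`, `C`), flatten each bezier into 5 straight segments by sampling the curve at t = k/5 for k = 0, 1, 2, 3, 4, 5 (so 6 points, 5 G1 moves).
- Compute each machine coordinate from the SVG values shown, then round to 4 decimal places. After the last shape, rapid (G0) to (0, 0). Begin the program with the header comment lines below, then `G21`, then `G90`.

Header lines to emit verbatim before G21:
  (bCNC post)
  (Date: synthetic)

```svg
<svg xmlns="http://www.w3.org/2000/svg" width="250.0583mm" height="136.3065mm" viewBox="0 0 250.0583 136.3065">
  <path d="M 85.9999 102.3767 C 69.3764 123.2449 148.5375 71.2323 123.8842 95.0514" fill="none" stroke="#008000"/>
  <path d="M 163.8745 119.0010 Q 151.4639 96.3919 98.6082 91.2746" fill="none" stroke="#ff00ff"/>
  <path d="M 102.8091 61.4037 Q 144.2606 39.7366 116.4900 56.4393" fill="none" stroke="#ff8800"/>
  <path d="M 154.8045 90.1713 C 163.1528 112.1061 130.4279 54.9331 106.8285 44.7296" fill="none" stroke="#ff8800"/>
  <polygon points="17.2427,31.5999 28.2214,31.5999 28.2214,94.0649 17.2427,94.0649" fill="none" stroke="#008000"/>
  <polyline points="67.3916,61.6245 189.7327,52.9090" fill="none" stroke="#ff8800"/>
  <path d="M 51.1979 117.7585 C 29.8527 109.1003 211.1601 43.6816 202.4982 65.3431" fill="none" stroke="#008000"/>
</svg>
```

(bCNC post)
(Date: synthetic)
G21
G90
G0 X85.9999 Y33.9298
M3 S351
G1 X85.9232 Y28.9649 F3040
G1 X99.2540 Y34.3531
G1 X116.4116 Y42.9564
G1 X127.8152 Y47.6365
G1 X123.8842 Y41.2551
M5
G0 X163.8745 Y17.3055
M3 S791
G1 X157.2925 Y25.6495 F1086
G1 X147.4748 Y32.5941
G1 X134.4215 Y38.1394
G1 X118.1327 Y42.2853
G1 X98.6082 Y45.0319
M5
G0 X102.8091 Y74.9028
M3 S605
G1 X116.6208 Y82.0348 F1842
G1 X124.8948 Y86.0973
G1 X127.6309 Y87.0902
G1 X124.8294 Y85.0135
G1 X116.4900 Y79.8672
M5
G0 X154.8045 Y46.1352
M3 S605
G1 X155.2863 Y41.4586 F1842
G1 X148.3200 Y49.7162
G1 X136.3153 Y64.8563
G1 X121.6816 Y80.8271
G1 X106.8285 Y91.5769
M5
G0 X17.2427 Y104.7066
M3 S351
G1 X28.2214 Y104.7066 F3040
G1 X28.2214 Y42.2416
G1 X17.2427 Y42.2416
G1 X17.2427 Y104.7066
M5
G0 X67.3916 Y74.6820
M3 S605
G1 X189.7327 Y83.3975 F1842
M5
G0 X51.1979 Y18.5480
M3 S351
G1 X59.5681 Y29.4035 F3040
G1 X97.7291 Y46.9771
G1 X146.8350 Y64.3645
G1 X188.0400 Y74.6614
G1 X202.4982 Y70.9634
M5
G0 X0.0000 Y0.0000

Since the viewBox matches the mm dimensions, user units are millimetres directly. The only transform is the Y-flip y_m = 136.3065 − y_svg.

Shape 1 is a cubic bezier drawn with `<path>`. Its stroke #008000 means engrave at S351, F3040. After flipping Y the toolpath is (85.9999,33.9298) → (85.9232,28.9649) → (99.2540,34.3531) → (116.4116,42.9564) → (127.8152,47.6365) → (123.8842,41.2551).

Shape 2 is a quadratic bezier drawn with `<path>`. Its stroke #ff00ff means cut at S791, F1086. After flipping Y the toolpath is (163.8745,17.3055) → (157.2925,25.6495) → (147.4748,32.5941) → (134.4215,38.1394) → (118.1327,42.2853) → (98.6082,45.0319).

Shape 3 is a quadratic bezier drawn with `<path>`. Its stroke #ff8800 means score at S605, F1842. After flipping Y the toolpath is (102.8091,74.9028) → (116.6208,82.0348) → (124.8948,86.0973) → (127.6309,87.0902) → (124.8294,85.0135) → (116.4900,79.8672).

Shape 4 is a cubic bezier drawn with `<path>`. Its stroke #ff8800 means score at S605, F1842. After flipping Y the toolpath is (154.8045,46.1352) → (155.2863,41.4586) → (148.3200,49.7162) → (136.3153,64.8563) → (121.6816,80.8271) → (106.8285,91.5769).

Shape 5 is a rectangle drawn with `<polygon>`. Its stroke #008000 means engrave at S351, F3040. After flipping Y the toolpath is (17.2427,104.7066) → (28.2214,104.7066) → (28.2214,42.2416) → (17.2427,42.2416) → (17.2427,104.7066), returning to the start.

Shape 6 is a line segment drawn with `<polyline>`. Its stroke #ff8800 means score at S605, F1842. After flipping Y the toolpath is (67.3916,74.6820) → (189.7327,83.3975).

Shape 7 is a cubic bezier drawn with `<path>`. Its stroke #008000 means engrave at S351, F3040. After flipping Y the toolpath is (51.1979,18.5480) → (59.5681,29.4035) → (97.7291,46.9771) → (146.8350,64.3645) → (188.0400,74.6614) → (202.4982,70.9634).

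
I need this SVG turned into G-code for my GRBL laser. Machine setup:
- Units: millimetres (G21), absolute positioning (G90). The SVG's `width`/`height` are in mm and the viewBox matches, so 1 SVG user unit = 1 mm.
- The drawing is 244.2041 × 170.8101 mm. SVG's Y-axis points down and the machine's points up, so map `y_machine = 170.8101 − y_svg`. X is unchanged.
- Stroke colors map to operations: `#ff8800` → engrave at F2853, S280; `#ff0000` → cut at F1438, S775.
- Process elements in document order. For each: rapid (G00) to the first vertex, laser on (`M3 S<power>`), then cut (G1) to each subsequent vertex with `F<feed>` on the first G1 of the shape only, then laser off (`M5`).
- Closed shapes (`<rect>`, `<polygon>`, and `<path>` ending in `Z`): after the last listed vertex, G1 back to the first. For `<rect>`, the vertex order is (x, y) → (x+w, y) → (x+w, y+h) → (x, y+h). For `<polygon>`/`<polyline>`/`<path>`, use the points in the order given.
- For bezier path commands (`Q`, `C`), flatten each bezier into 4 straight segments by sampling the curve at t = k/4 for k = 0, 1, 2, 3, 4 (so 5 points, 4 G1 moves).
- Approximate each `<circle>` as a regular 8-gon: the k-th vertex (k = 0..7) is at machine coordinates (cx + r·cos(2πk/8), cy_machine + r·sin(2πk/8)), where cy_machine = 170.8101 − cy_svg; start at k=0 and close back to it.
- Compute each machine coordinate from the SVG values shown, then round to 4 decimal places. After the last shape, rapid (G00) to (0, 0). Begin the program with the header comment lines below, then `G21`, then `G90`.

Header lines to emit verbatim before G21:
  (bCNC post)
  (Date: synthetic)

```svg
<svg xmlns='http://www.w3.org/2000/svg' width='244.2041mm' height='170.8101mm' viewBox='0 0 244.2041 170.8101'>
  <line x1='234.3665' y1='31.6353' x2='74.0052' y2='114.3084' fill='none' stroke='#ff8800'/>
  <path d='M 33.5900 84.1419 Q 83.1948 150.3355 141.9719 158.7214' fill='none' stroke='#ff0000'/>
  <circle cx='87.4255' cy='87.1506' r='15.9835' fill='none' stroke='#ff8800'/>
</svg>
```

(bCNC post)
(Date: synthetic)
G21
G90
G00 X234.3665 Y139.1748
M3 S280
G1 X74.0052 Y56.5017 F2853
M5
G00 X33.5900 Y86.6682
M3 S775
G1 X58.9657 Y57.1844 F1438
G1 X85.4879 Y34.9265
G1 X113.1566 Y19.8946
G1 X141.9719 Y12.0887
M5
G00 X103.4090 Y83.6595
M3 S280
G1 X98.7275 Y94.9615 F2853
G1 X87.4255 Y99.6430
G1 X76.1235 Y94.9615
G1 X71.4420 Y83.6595
G1 X76.1235 Y72.3575
G1 X87.4255 Y67.6760
G1 X98.7275 Y72.3575
G1 X103.4090 Y83.6595
M5
G00 X0.0000 Y0.0000

1 u = 1 mm; y_m = 170.8101 − y.

[1] `<line>` line segment, #ff8800→engrave S280 F2853: (234.3665,139.1748) → (74.0052,56.5017)

[2] `<path>` quadratic bezier, #ff0000→cut S775 F1438: (33.5900,86.6682) → (58.9657,57.1844) → (85.4879,34.9265) → (113.1566,19.8946) → (141.9719,12.0887)

[3] `<circle>` circle, #ff8800→engrave S280 F2853: (103.4090,83.6595) → (98.7275,94.9615) → (87.4255,99.6430) → (76.1235,94.9615) → (71.4420,83.6595) → (76.1235,72.3575) → (87.4255,67.6760) → (98.7275,72.3575) → (103.4090,83.6595) (closed)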